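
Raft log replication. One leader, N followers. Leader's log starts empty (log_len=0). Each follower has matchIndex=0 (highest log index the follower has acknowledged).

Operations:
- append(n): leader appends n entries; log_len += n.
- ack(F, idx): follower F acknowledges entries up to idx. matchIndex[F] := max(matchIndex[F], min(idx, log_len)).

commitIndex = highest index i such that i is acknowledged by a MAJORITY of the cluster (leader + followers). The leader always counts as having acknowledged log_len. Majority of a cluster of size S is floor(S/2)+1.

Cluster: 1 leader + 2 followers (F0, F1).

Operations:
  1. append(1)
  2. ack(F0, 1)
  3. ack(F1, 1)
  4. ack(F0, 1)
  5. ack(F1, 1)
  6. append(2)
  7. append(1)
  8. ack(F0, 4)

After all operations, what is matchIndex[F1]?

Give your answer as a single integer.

Op 1: append 1 -> log_len=1
Op 2: F0 acks idx 1 -> match: F0=1 F1=0; commitIndex=1
Op 3: F1 acks idx 1 -> match: F0=1 F1=1; commitIndex=1
Op 4: F0 acks idx 1 -> match: F0=1 F1=1; commitIndex=1
Op 5: F1 acks idx 1 -> match: F0=1 F1=1; commitIndex=1
Op 6: append 2 -> log_len=3
Op 7: append 1 -> log_len=4
Op 8: F0 acks idx 4 -> match: F0=4 F1=1; commitIndex=4

Answer: 1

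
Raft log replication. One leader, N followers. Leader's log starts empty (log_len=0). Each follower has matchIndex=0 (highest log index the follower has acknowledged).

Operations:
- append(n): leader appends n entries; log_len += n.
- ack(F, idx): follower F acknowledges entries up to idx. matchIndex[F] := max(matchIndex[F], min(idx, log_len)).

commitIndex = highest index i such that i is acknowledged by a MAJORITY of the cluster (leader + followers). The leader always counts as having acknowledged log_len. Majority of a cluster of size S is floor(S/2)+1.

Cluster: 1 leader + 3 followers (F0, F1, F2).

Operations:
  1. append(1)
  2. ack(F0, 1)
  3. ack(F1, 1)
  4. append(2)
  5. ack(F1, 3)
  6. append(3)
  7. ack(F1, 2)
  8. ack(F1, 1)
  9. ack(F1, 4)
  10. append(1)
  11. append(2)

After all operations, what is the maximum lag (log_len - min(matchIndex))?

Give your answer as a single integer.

Op 1: append 1 -> log_len=1
Op 2: F0 acks idx 1 -> match: F0=1 F1=0 F2=0; commitIndex=0
Op 3: F1 acks idx 1 -> match: F0=1 F1=1 F2=0; commitIndex=1
Op 4: append 2 -> log_len=3
Op 5: F1 acks idx 3 -> match: F0=1 F1=3 F2=0; commitIndex=1
Op 6: append 3 -> log_len=6
Op 7: F1 acks idx 2 -> match: F0=1 F1=3 F2=0; commitIndex=1
Op 8: F1 acks idx 1 -> match: F0=1 F1=3 F2=0; commitIndex=1
Op 9: F1 acks idx 4 -> match: F0=1 F1=4 F2=0; commitIndex=1
Op 10: append 1 -> log_len=7
Op 11: append 2 -> log_len=9

Answer: 9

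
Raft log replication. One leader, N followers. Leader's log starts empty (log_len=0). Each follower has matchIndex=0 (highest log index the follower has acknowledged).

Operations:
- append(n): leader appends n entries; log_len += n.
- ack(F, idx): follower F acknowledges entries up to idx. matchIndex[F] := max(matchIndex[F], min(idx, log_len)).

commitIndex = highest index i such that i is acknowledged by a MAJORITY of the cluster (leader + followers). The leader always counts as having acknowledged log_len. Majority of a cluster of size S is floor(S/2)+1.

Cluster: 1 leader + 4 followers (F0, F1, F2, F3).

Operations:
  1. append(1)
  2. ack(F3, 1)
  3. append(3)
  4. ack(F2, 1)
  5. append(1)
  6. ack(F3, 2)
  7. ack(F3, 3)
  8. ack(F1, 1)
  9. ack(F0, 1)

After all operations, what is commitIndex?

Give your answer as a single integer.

Answer: 1

Derivation:
Op 1: append 1 -> log_len=1
Op 2: F3 acks idx 1 -> match: F0=0 F1=0 F2=0 F3=1; commitIndex=0
Op 3: append 3 -> log_len=4
Op 4: F2 acks idx 1 -> match: F0=0 F1=0 F2=1 F3=1; commitIndex=1
Op 5: append 1 -> log_len=5
Op 6: F3 acks idx 2 -> match: F0=0 F1=0 F2=1 F3=2; commitIndex=1
Op 7: F3 acks idx 3 -> match: F0=0 F1=0 F2=1 F3=3; commitIndex=1
Op 8: F1 acks idx 1 -> match: F0=0 F1=1 F2=1 F3=3; commitIndex=1
Op 9: F0 acks idx 1 -> match: F0=1 F1=1 F2=1 F3=3; commitIndex=1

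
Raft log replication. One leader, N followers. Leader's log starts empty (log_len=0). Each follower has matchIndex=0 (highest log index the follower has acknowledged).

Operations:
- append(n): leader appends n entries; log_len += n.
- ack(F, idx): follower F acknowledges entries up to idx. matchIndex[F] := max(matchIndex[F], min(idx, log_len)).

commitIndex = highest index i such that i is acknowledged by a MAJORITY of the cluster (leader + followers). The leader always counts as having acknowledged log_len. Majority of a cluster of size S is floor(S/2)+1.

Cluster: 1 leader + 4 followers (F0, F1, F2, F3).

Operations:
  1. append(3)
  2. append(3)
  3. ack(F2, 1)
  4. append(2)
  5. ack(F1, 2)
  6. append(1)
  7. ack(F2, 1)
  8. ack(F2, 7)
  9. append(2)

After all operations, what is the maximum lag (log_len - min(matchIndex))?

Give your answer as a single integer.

Op 1: append 3 -> log_len=3
Op 2: append 3 -> log_len=6
Op 3: F2 acks idx 1 -> match: F0=0 F1=0 F2=1 F3=0; commitIndex=0
Op 4: append 2 -> log_len=8
Op 5: F1 acks idx 2 -> match: F0=0 F1=2 F2=1 F3=0; commitIndex=1
Op 6: append 1 -> log_len=9
Op 7: F2 acks idx 1 -> match: F0=0 F1=2 F2=1 F3=0; commitIndex=1
Op 8: F2 acks idx 7 -> match: F0=0 F1=2 F2=7 F3=0; commitIndex=2
Op 9: append 2 -> log_len=11

Answer: 11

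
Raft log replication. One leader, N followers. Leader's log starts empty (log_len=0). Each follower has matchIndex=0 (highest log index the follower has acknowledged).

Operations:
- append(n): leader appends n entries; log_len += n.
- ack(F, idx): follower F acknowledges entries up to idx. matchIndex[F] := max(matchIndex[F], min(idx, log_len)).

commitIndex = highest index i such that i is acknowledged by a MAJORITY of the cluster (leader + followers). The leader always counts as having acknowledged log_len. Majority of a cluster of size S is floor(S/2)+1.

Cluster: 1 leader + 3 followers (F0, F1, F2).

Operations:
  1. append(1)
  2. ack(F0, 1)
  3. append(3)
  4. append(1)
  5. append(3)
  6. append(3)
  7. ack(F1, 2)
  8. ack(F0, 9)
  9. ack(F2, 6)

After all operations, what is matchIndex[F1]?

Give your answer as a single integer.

Op 1: append 1 -> log_len=1
Op 2: F0 acks idx 1 -> match: F0=1 F1=0 F2=0; commitIndex=0
Op 3: append 3 -> log_len=4
Op 4: append 1 -> log_len=5
Op 5: append 3 -> log_len=8
Op 6: append 3 -> log_len=11
Op 7: F1 acks idx 2 -> match: F0=1 F1=2 F2=0; commitIndex=1
Op 8: F0 acks idx 9 -> match: F0=9 F1=2 F2=0; commitIndex=2
Op 9: F2 acks idx 6 -> match: F0=9 F1=2 F2=6; commitIndex=6

Answer: 2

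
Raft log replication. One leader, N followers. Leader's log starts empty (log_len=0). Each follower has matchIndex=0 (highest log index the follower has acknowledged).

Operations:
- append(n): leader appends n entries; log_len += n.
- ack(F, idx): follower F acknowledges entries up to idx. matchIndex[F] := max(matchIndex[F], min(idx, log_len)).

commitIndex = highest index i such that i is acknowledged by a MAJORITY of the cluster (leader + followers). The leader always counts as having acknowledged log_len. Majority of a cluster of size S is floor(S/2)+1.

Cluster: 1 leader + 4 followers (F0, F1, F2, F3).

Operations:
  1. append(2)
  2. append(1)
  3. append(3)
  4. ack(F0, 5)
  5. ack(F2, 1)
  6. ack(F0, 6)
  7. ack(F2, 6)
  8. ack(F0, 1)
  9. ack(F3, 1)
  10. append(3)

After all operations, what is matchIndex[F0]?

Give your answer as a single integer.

Answer: 6

Derivation:
Op 1: append 2 -> log_len=2
Op 2: append 1 -> log_len=3
Op 3: append 3 -> log_len=6
Op 4: F0 acks idx 5 -> match: F0=5 F1=0 F2=0 F3=0; commitIndex=0
Op 5: F2 acks idx 1 -> match: F0=5 F1=0 F2=1 F3=0; commitIndex=1
Op 6: F0 acks idx 6 -> match: F0=6 F1=0 F2=1 F3=0; commitIndex=1
Op 7: F2 acks idx 6 -> match: F0=6 F1=0 F2=6 F3=0; commitIndex=6
Op 8: F0 acks idx 1 -> match: F0=6 F1=0 F2=6 F3=0; commitIndex=6
Op 9: F3 acks idx 1 -> match: F0=6 F1=0 F2=6 F3=1; commitIndex=6
Op 10: append 3 -> log_len=9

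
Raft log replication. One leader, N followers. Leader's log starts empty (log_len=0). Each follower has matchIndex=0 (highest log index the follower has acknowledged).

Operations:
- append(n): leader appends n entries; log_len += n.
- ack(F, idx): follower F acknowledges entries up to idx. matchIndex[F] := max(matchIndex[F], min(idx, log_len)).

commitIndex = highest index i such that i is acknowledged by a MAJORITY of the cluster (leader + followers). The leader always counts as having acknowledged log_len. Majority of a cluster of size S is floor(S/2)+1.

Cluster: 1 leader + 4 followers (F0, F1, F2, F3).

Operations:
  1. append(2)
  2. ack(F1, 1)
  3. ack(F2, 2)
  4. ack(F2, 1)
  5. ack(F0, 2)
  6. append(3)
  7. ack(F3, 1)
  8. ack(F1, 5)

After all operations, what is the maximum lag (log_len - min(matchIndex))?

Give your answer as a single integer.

Answer: 4

Derivation:
Op 1: append 2 -> log_len=2
Op 2: F1 acks idx 1 -> match: F0=0 F1=1 F2=0 F3=0; commitIndex=0
Op 3: F2 acks idx 2 -> match: F0=0 F1=1 F2=2 F3=0; commitIndex=1
Op 4: F2 acks idx 1 -> match: F0=0 F1=1 F2=2 F3=0; commitIndex=1
Op 5: F0 acks idx 2 -> match: F0=2 F1=1 F2=2 F3=0; commitIndex=2
Op 6: append 3 -> log_len=5
Op 7: F3 acks idx 1 -> match: F0=2 F1=1 F2=2 F3=1; commitIndex=2
Op 8: F1 acks idx 5 -> match: F0=2 F1=5 F2=2 F3=1; commitIndex=2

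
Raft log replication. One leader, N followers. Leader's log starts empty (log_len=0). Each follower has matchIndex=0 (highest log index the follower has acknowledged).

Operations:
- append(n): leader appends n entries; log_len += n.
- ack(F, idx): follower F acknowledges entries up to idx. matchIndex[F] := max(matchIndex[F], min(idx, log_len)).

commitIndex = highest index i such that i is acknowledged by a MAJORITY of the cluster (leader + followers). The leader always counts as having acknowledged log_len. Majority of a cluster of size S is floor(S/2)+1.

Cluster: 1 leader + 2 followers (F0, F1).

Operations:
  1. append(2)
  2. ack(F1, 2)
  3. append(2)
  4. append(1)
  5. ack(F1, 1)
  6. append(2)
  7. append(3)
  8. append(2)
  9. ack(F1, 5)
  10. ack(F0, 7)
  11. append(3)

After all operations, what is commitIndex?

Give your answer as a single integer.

Answer: 7

Derivation:
Op 1: append 2 -> log_len=2
Op 2: F1 acks idx 2 -> match: F0=0 F1=2; commitIndex=2
Op 3: append 2 -> log_len=4
Op 4: append 1 -> log_len=5
Op 5: F1 acks idx 1 -> match: F0=0 F1=2; commitIndex=2
Op 6: append 2 -> log_len=7
Op 7: append 3 -> log_len=10
Op 8: append 2 -> log_len=12
Op 9: F1 acks idx 5 -> match: F0=0 F1=5; commitIndex=5
Op 10: F0 acks idx 7 -> match: F0=7 F1=5; commitIndex=7
Op 11: append 3 -> log_len=15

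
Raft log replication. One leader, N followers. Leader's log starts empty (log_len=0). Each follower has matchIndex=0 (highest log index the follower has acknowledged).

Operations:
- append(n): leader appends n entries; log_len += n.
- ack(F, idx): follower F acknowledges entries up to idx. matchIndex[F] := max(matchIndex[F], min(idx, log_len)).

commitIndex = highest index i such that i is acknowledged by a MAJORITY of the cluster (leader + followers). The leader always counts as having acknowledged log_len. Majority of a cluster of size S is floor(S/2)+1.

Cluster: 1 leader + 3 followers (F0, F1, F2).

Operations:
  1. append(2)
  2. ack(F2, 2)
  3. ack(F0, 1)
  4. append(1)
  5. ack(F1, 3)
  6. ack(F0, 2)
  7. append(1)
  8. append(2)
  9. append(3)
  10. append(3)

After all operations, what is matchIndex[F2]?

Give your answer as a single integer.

Answer: 2

Derivation:
Op 1: append 2 -> log_len=2
Op 2: F2 acks idx 2 -> match: F0=0 F1=0 F2=2; commitIndex=0
Op 3: F0 acks idx 1 -> match: F0=1 F1=0 F2=2; commitIndex=1
Op 4: append 1 -> log_len=3
Op 5: F1 acks idx 3 -> match: F0=1 F1=3 F2=2; commitIndex=2
Op 6: F0 acks idx 2 -> match: F0=2 F1=3 F2=2; commitIndex=2
Op 7: append 1 -> log_len=4
Op 8: append 2 -> log_len=6
Op 9: append 3 -> log_len=9
Op 10: append 3 -> log_len=12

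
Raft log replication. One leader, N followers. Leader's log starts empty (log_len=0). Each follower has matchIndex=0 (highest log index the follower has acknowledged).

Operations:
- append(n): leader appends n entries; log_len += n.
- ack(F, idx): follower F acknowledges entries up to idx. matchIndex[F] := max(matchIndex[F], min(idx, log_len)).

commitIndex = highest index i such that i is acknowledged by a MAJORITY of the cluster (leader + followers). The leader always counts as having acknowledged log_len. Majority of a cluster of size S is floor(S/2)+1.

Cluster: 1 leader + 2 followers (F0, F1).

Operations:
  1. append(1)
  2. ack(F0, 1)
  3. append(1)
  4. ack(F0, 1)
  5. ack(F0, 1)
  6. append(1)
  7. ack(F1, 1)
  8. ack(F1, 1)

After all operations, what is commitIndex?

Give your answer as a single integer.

Op 1: append 1 -> log_len=1
Op 2: F0 acks idx 1 -> match: F0=1 F1=0; commitIndex=1
Op 3: append 1 -> log_len=2
Op 4: F0 acks idx 1 -> match: F0=1 F1=0; commitIndex=1
Op 5: F0 acks idx 1 -> match: F0=1 F1=0; commitIndex=1
Op 6: append 1 -> log_len=3
Op 7: F1 acks idx 1 -> match: F0=1 F1=1; commitIndex=1
Op 8: F1 acks idx 1 -> match: F0=1 F1=1; commitIndex=1

Answer: 1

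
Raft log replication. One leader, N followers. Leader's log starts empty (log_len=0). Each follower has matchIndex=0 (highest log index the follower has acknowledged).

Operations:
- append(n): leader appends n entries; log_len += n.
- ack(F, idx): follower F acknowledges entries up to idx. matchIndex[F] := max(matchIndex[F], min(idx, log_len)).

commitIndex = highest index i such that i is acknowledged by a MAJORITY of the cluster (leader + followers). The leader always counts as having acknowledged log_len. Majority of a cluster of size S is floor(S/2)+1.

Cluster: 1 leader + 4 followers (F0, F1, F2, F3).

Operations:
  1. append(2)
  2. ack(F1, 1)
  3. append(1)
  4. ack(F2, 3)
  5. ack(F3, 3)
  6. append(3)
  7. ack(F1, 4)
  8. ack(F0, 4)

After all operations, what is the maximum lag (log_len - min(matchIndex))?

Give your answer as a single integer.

Answer: 3

Derivation:
Op 1: append 2 -> log_len=2
Op 2: F1 acks idx 1 -> match: F0=0 F1=1 F2=0 F3=0; commitIndex=0
Op 3: append 1 -> log_len=3
Op 4: F2 acks idx 3 -> match: F0=0 F1=1 F2=3 F3=0; commitIndex=1
Op 5: F3 acks idx 3 -> match: F0=0 F1=1 F2=3 F3=3; commitIndex=3
Op 6: append 3 -> log_len=6
Op 7: F1 acks idx 4 -> match: F0=0 F1=4 F2=3 F3=3; commitIndex=3
Op 8: F0 acks idx 4 -> match: F0=4 F1=4 F2=3 F3=3; commitIndex=4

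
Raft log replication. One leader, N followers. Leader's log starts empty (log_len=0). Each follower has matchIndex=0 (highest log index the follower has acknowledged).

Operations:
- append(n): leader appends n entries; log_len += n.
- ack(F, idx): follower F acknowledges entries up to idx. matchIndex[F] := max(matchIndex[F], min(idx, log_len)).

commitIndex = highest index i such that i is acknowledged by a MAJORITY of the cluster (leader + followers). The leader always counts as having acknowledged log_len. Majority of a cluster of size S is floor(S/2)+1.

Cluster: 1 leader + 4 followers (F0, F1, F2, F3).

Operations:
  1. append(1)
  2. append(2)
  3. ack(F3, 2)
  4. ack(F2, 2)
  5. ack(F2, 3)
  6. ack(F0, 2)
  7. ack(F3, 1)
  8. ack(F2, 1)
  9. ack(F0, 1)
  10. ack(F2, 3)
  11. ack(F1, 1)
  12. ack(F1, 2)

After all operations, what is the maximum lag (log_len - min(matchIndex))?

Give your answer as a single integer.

Answer: 1

Derivation:
Op 1: append 1 -> log_len=1
Op 2: append 2 -> log_len=3
Op 3: F3 acks idx 2 -> match: F0=0 F1=0 F2=0 F3=2; commitIndex=0
Op 4: F2 acks idx 2 -> match: F0=0 F1=0 F2=2 F3=2; commitIndex=2
Op 5: F2 acks idx 3 -> match: F0=0 F1=0 F2=3 F3=2; commitIndex=2
Op 6: F0 acks idx 2 -> match: F0=2 F1=0 F2=3 F3=2; commitIndex=2
Op 7: F3 acks idx 1 -> match: F0=2 F1=0 F2=3 F3=2; commitIndex=2
Op 8: F2 acks idx 1 -> match: F0=2 F1=0 F2=3 F3=2; commitIndex=2
Op 9: F0 acks idx 1 -> match: F0=2 F1=0 F2=3 F3=2; commitIndex=2
Op 10: F2 acks idx 3 -> match: F0=2 F1=0 F2=3 F3=2; commitIndex=2
Op 11: F1 acks idx 1 -> match: F0=2 F1=1 F2=3 F3=2; commitIndex=2
Op 12: F1 acks idx 2 -> match: F0=2 F1=2 F2=3 F3=2; commitIndex=2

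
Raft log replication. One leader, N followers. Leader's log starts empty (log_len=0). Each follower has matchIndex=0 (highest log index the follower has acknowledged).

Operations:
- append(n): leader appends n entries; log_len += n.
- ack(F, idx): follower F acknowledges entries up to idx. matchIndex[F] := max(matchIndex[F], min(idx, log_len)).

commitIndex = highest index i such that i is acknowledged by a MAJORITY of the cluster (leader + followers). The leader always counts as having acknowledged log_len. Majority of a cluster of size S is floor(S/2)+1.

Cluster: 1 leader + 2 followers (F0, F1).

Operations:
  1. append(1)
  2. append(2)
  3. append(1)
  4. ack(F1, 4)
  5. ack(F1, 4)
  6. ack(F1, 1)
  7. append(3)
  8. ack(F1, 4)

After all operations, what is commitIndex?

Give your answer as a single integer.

Op 1: append 1 -> log_len=1
Op 2: append 2 -> log_len=3
Op 3: append 1 -> log_len=4
Op 4: F1 acks idx 4 -> match: F0=0 F1=4; commitIndex=4
Op 5: F1 acks idx 4 -> match: F0=0 F1=4; commitIndex=4
Op 6: F1 acks idx 1 -> match: F0=0 F1=4; commitIndex=4
Op 7: append 3 -> log_len=7
Op 8: F1 acks idx 4 -> match: F0=0 F1=4; commitIndex=4

Answer: 4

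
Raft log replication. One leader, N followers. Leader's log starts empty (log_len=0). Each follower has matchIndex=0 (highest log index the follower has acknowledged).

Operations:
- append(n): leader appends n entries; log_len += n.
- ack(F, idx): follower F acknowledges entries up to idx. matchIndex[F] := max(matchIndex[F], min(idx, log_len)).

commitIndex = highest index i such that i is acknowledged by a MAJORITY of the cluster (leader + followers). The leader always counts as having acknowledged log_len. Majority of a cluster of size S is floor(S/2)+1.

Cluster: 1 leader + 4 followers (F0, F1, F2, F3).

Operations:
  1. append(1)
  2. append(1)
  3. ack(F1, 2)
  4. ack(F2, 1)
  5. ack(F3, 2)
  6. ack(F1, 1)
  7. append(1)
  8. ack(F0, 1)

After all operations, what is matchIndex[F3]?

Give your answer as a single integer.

Answer: 2

Derivation:
Op 1: append 1 -> log_len=1
Op 2: append 1 -> log_len=2
Op 3: F1 acks idx 2 -> match: F0=0 F1=2 F2=0 F3=0; commitIndex=0
Op 4: F2 acks idx 1 -> match: F0=0 F1=2 F2=1 F3=0; commitIndex=1
Op 5: F3 acks idx 2 -> match: F0=0 F1=2 F2=1 F3=2; commitIndex=2
Op 6: F1 acks idx 1 -> match: F0=0 F1=2 F2=1 F3=2; commitIndex=2
Op 7: append 1 -> log_len=3
Op 8: F0 acks idx 1 -> match: F0=1 F1=2 F2=1 F3=2; commitIndex=2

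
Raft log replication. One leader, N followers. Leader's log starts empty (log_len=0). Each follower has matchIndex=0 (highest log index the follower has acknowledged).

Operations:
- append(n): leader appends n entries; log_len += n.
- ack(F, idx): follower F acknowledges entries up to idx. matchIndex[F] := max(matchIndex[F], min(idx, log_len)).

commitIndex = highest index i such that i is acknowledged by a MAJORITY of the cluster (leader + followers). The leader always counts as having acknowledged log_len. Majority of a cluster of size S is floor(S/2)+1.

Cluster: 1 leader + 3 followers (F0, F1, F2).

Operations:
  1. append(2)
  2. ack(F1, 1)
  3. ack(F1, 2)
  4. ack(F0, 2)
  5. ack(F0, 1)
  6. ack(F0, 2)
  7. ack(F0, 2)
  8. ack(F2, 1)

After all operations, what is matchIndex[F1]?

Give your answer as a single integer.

Answer: 2

Derivation:
Op 1: append 2 -> log_len=2
Op 2: F1 acks idx 1 -> match: F0=0 F1=1 F2=0; commitIndex=0
Op 3: F1 acks idx 2 -> match: F0=0 F1=2 F2=0; commitIndex=0
Op 4: F0 acks idx 2 -> match: F0=2 F1=2 F2=0; commitIndex=2
Op 5: F0 acks idx 1 -> match: F0=2 F1=2 F2=0; commitIndex=2
Op 6: F0 acks idx 2 -> match: F0=2 F1=2 F2=0; commitIndex=2
Op 7: F0 acks idx 2 -> match: F0=2 F1=2 F2=0; commitIndex=2
Op 8: F2 acks idx 1 -> match: F0=2 F1=2 F2=1; commitIndex=2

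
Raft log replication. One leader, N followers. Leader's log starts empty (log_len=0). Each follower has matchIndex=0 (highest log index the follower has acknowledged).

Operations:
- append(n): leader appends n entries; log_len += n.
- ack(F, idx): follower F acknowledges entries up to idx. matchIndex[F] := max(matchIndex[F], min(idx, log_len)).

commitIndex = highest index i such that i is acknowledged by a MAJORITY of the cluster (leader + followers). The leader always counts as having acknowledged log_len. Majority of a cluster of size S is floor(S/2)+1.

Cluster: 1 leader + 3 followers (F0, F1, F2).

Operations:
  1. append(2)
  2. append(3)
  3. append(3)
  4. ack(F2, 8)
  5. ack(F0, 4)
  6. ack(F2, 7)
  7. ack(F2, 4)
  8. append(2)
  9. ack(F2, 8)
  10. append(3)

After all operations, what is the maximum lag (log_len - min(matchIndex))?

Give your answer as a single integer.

Answer: 13

Derivation:
Op 1: append 2 -> log_len=2
Op 2: append 3 -> log_len=5
Op 3: append 3 -> log_len=8
Op 4: F2 acks idx 8 -> match: F0=0 F1=0 F2=8; commitIndex=0
Op 5: F0 acks idx 4 -> match: F0=4 F1=0 F2=8; commitIndex=4
Op 6: F2 acks idx 7 -> match: F0=4 F1=0 F2=8; commitIndex=4
Op 7: F2 acks idx 4 -> match: F0=4 F1=0 F2=8; commitIndex=4
Op 8: append 2 -> log_len=10
Op 9: F2 acks idx 8 -> match: F0=4 F1=0 F2=8; commitIndex=4
Op 10: append 3 -> log_len=13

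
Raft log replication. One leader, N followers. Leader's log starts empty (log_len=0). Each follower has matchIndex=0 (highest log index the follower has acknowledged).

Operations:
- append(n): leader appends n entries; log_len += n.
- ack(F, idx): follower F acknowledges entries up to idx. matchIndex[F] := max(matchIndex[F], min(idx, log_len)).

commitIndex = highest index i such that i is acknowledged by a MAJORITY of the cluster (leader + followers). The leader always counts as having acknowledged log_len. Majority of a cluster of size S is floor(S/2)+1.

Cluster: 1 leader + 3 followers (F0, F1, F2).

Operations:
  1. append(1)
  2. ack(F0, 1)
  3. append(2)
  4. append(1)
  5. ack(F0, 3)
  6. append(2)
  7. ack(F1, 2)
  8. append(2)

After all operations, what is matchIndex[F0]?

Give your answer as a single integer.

Answer: 3

Derivation:
Op 1: append 1 -> log_len=1
Op 2: F0 acks idx 1 -> match: F0=1 F1=0 F2=0; commitIndex=0
Op 3: append 2 -> log_len=3
Op 4: append 1 -> log_len=4
Op 5: F0 acks idx 3 -> match: F0=3 F1=0 F2=0; commitIndex=0
Op 6: append 2 -> log_len=6
Op 7: F1 acks idx 2 -> match: F0=3 F1=2 F2=0; commitIndex=2
Op 8: append 2 -> log_len=8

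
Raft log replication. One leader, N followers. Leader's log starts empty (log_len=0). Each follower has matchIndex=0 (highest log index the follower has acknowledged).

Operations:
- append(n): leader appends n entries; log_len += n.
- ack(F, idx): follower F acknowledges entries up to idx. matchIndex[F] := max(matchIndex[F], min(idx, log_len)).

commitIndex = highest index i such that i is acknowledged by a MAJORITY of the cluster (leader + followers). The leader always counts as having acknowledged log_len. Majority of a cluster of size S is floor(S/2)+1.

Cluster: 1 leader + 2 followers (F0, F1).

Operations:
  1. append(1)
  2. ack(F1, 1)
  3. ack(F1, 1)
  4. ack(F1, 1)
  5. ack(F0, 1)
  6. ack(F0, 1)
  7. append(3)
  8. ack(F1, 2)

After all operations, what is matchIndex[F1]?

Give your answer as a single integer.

Answer: 2

Derivation:
Op 1: append 1 -> log_len=1
Op 2: F1 acks idx 1 -> match: F0=0 F1=1; commitIndex=1
Op 3: F1 acks idx 1 -> match: F0=0 F1=1; commitIndex=1
Op 4: F1 acks idx 1 -> match: F0=0 F1=1; commitIndex=1
Op 5: F0 acks idx 1 -> match: F0=1 F1=1; commitIndex=1
Op 6: F0 acks idx 1 -> match: F0=1 F1=1; commitIndex=1
Op 7: append 3 -> log_len=4
Op 8: F1 acks idx 2 -> match: F0=1 F1=2; commitIndex=2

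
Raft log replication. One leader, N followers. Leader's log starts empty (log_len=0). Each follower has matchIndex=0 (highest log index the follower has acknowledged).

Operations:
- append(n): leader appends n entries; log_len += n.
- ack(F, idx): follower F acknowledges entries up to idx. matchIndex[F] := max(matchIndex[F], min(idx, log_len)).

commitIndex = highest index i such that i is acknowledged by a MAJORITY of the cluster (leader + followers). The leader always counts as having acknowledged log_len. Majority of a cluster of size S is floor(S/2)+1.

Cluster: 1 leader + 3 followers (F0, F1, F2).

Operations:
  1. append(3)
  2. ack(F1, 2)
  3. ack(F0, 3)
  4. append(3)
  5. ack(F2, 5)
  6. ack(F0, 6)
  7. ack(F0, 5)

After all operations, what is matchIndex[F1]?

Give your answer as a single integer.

Op 1: append 3 -> log_len=3
Op 2: F1 acks idx 2 -> match: F0=0 F1=2 F2=0; commitIndex=0
Op 3: F0 acks idx 3 -> match: F0=3 F1=2 F2=0; commitIndex=2
Op 4: append 3 -> log_len=6
Op 5: F2 acks idx 5 -> match: F0=3 F1=2 F2=5; commitIndex=3
Op 6: F0 acks idx 6 -> match: F0=6 F1=2 F2=5; commitIndex=5
Op 7: F0 acks idx 5 -> match: F0=6 F1=2 F2=5; commitIndex=5

Answer: 2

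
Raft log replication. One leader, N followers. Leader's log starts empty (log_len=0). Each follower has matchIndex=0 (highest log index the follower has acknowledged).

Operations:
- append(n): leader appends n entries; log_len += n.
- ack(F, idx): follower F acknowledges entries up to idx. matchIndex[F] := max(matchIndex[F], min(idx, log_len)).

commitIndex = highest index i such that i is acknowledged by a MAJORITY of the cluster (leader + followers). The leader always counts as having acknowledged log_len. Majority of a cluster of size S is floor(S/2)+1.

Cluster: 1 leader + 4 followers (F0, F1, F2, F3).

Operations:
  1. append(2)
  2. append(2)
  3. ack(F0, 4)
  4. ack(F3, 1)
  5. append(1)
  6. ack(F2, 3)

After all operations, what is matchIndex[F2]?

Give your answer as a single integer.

Answer: 3

Derivation:
Op 1: append 2 -> log_len=2
Op 2: append 2 -> log_len=4
Op 3: F0 acks idx 4 -> match: F0=4 F1=0 F2=0 F3=0; commitIndex=0
Op 4: F3 acks idx 1 -> match: F0=4 F1=0 F2=0 F3=1; commitIndex=1
Op 5: append 1 -> log_len=5
Op 6: F2 acks idx 3 -> match: F0=4 F1=0 F2=3 F3=1; commitIndex=3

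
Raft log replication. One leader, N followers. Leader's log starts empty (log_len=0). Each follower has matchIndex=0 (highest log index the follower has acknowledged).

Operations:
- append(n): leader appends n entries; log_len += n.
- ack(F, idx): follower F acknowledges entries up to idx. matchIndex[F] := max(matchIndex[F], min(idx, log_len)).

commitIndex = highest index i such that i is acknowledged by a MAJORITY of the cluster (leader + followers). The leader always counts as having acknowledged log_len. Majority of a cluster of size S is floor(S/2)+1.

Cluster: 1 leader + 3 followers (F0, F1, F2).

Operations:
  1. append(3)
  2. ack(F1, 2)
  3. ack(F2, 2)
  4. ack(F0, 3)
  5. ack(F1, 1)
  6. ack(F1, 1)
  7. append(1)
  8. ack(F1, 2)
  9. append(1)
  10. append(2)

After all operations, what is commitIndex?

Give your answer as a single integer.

Op 1: append 3 -> log_len=3
Op 2: F1 acks idx 2 -> match: F0=0 F1=2 F2=0; commitIndex=0
Op 3: F2 acks idx 2 -> match: F0=0 F1=2 F2=2; commitIndex=2
Op 4: F0 acks idx 3 -> match: F0=3 F1=2 F2=2; commitIndex=2
Op 5: F1 acks idx 1 -> match: F0=3 F1=2 F2=2; commitIndex=2
Op 6: F1 acks idx 1 -> match: F0=3 F1=2 F2=2; commitIndex=2
Op 7: append 1 -> log_len=4
Op 8: F1 acks idx 2 -> match: F0=3 F1=2 F2=2; commitIndex=2
Op 9: append 1 -> log_len=5
Op 10: append 2 -> log_len=7

Answer: 2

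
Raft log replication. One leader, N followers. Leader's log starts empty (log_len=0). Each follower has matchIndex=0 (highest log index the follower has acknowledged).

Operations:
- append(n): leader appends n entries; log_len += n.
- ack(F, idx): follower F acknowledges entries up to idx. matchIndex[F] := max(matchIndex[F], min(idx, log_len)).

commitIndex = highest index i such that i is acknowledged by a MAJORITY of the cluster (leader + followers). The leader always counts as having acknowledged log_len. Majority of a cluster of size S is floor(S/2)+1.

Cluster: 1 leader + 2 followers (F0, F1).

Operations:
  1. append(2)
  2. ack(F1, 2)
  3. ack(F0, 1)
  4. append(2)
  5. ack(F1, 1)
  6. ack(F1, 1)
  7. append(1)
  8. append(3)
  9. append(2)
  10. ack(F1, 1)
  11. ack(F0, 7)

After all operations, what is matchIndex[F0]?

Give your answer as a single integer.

Answer: 7

Derivation:
Op 1: append 2 -> log_len=2
Op 2: F1 acks idx 2 -> match: F0=0 F1=2; commitIndex=2
Op 3: F0 acks idx 1 -> match: F0=1 F1=2; commitIndex=2
Op 4: append 2 -> log_len=4
Op 5: F1 acks idx 1 -> match: F0=1 F1=2; commitIndex=2
Op 6: F1 acks idx 1 -> match: F0=1 F1=2; commitIndex=2
Op 7: append 1 -> log_len=5
Op 8: append 3 -> log_len=8
Op 9: append 2 -> log_len=10
Op 10: F1 acks idx 1 -> match: F0=1 F1=2; commitIndex=2
Op 11: F0 acks idx 7 -> match: F0=7 F1=2; commitIndex=7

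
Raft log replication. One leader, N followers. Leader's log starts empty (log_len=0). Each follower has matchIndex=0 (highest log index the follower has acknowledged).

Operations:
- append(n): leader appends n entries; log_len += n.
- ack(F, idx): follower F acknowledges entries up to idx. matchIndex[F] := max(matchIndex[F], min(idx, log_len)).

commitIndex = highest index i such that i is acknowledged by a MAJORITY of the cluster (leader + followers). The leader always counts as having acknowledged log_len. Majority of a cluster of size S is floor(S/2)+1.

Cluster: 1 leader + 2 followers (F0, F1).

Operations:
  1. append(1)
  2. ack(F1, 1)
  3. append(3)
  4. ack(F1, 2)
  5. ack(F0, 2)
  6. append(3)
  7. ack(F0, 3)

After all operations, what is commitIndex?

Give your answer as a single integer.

Op 1: append 1 -> log_len=1
Op 2: F1 acks idx 1 -> match: F0=0 F1=1; commitIndex=1
Op 3: append 3 -> log_len=4
Op 4: F1 acks idx 2 -> match: F0=0 F1=2; commitIndex=2
Op 5: F0 acks idx 2 -> match: F0=2 F1=2; commitIndex=2
Op 6: append 3 -> log_len=7
Op 7: F0 acks idx 3 -> match: F0=3 F1=2; commitIndex=3

Answer: 3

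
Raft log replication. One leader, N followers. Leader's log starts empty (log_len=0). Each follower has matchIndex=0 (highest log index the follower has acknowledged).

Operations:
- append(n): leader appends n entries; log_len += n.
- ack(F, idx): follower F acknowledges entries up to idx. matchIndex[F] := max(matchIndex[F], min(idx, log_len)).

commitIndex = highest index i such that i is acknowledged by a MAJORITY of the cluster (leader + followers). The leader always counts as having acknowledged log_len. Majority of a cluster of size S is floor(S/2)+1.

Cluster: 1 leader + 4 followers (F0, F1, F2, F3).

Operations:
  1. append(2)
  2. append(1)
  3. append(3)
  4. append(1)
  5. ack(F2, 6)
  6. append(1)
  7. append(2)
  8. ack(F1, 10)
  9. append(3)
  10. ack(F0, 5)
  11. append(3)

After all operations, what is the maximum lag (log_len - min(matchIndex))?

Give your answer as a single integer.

Answer: 16

Derivation:
Op 1: append 2 -> log_len=2
Op 2: append 1 -> log_len=3
Op 3: append 3 -> log_len=6
Op 4: append 1 -> log_len=7
Op 5: F2 acks idx 6 -> match: F0=0 F1=0 F2=6 F3=0; commitIndex=0
Op 6: append 1 -> log_len=8
Op 7: append 2 -> log_len=10
Op 8: F1 acks idx 10 -> match: F0=0 F1=10 F2=6 F3=0; commitIndex=6
Op 9: append 3 -> log_len=13
Op 10: F0 acks idx 5 -> match: F0=5 F1=10 F2=6 F3=0; commitIndex=6
Op 11: append 3 -> log_len=16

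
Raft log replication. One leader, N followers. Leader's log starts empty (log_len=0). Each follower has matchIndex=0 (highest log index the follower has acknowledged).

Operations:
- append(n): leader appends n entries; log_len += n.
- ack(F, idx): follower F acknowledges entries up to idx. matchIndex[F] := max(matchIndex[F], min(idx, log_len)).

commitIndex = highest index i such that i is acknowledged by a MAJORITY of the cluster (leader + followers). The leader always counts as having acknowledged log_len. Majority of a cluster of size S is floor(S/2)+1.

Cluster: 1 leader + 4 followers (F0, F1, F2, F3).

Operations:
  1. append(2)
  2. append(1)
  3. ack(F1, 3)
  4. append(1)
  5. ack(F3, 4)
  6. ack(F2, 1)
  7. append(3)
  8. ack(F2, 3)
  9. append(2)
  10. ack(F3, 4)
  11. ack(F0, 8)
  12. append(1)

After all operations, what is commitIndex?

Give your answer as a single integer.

Op 1: append 2 -> log_len=2
Op 2: append 1 -> log_len=3
Op 3: F1 acks idx 3 -> match: F0=0 F1=3 F2=0 F3=0; commitIndex=0
Op 4: append 1 -> log_len=4
Op 5: F3 acks idx 4 -> match: F0=0 F1=3 F2=0 F3=4; commitIndex=3
Op 6: F2 acks idx 1 -> match: F0=0 F1=3 F2=1 F3=4; commitIndex=3
Op 7: append 3 -> log_len=7
Op 8: F2 acks idx 3 -> match: F0=0 F1=3 F2=3 F3=4; commitIndex=3
Op 9: append 2 -> log_len=9
Op 10: F3 acks idx 4 -> match: F0=0 F1=3 F2=3 F3=4; commitIndex=3
Op 11: F0 acks idx 8 -> match: F0=8 F1=3 F2=3 F3=4; commitIndex=4
Op 12: append 1 -> log_len=10

Answer: 4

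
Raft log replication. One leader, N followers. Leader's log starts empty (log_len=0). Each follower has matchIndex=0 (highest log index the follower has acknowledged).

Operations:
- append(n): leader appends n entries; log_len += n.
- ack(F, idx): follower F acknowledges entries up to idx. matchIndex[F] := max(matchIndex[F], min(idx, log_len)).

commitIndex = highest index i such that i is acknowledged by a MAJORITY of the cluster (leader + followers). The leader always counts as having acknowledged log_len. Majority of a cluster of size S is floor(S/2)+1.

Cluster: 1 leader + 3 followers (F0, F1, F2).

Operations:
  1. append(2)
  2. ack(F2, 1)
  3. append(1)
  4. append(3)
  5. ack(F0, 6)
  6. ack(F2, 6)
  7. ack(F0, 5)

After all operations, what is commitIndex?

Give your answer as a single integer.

Op 1: append 2 -> log_len=2
Op 2: F2 acks idx 1 -> match: F0=0 F1=0 F2=1; commitIndex=0
Op 3: append 1 -> log_len=3
Op 4: append 3 -> log_len=6
Op 5: F0 acks idx 6 -> match: F0=6 F1=0 F2=1; commitIndex=1
Op 6: F2 acks idx 6 -> match: F0=6 F1=0 F2=6; commitIndex=6
Op 7: F0 acks idx 5 -> match: F0=6 F1=0 F2=6; commitIndex=6

Answer: 6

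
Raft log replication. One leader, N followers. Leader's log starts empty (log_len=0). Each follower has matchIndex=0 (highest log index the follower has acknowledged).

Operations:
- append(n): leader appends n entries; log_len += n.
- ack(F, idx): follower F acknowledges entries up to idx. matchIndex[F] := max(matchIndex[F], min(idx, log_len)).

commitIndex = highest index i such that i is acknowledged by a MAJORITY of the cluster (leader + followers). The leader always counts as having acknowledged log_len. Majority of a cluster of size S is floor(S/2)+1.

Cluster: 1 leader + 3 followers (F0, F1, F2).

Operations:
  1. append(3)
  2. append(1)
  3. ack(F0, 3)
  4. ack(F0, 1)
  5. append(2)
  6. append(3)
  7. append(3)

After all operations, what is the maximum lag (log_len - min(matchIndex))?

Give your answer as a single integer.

Op 1: append 3 -> log_len=3
Op 2: append 1 -> log_len=4
Op 3: F0 acks idx 3 -> match: F0=3 F1=0 F2=0; commitIndex=0
Op 4: F0 acks idx 1 -> match: F0=3 F1=0 F2=0; commitIndex=0
Op 5: append 2 -> log_len=6
Op 6: append 3 -> log_len=9
Op 7: append 3 -> log_len=12

Answer: 12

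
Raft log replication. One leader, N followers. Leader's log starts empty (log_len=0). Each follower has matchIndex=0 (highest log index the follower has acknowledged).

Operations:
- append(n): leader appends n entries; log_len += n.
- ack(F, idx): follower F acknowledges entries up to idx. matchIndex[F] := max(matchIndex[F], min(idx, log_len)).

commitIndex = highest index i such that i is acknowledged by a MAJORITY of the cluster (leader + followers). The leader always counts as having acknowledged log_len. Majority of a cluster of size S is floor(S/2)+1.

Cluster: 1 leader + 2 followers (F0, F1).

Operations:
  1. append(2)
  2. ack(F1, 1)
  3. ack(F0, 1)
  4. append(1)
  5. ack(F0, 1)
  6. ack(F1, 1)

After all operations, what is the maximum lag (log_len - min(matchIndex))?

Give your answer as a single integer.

Op 1: append 2 -> log_len=2
Op 2: F1 acks idx 1 -> match: F0=0 F1=1; commitIndex=1
Op 3: F0 acks idx 1 -> match: F0=1 F1=1; commitIndex=1
Op 4: append 1 -> log_len=3
Op 5: F0 acks idx 1 -> match: F0=1 F1=1; commitIndex=1
Op 6: F1 acks idx 1 -> match: F0=1 F1=1; commitIndex=1

Answer: 2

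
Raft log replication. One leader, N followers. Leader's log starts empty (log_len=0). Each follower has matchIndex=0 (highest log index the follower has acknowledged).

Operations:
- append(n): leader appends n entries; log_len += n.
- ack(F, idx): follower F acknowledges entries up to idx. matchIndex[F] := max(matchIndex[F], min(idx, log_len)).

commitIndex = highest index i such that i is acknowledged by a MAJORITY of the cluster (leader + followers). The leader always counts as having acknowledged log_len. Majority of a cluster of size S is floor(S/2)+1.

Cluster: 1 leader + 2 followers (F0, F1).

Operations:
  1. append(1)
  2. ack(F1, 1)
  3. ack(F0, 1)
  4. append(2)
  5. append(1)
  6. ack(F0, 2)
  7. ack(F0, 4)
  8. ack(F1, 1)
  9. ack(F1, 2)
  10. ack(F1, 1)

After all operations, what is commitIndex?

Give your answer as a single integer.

Answer: 4

Derivation:
Op 1: append 1 -> log_len=1
Op 2: F1 acks idx 1 -> match: F0=0 F1=1; commitIndex=1
Op 3: F0 acks idx 1 -> match: F0=1 F1=1; commitIndex=1
Op 4: append 2 -> log_len=3
Op 5: append 1 -> log_len=4
Op 6: F0 acks idx 2 -> match: F0=2 F1=1; commitIndex=2
Op 7: F0 acks idx 4 -> match: F0=4 F1=1; commitIndex=4
Op 8: F1 acks idx 1 -> match: F0=4 F1=1; commitIndex=4
Op 9: F1 acks idx 2 -> match: F0=4 F1=2; commitIndex=4
Op 10: F1 acks idx 1 -> match: F0=4 F1=2; commitIndex=4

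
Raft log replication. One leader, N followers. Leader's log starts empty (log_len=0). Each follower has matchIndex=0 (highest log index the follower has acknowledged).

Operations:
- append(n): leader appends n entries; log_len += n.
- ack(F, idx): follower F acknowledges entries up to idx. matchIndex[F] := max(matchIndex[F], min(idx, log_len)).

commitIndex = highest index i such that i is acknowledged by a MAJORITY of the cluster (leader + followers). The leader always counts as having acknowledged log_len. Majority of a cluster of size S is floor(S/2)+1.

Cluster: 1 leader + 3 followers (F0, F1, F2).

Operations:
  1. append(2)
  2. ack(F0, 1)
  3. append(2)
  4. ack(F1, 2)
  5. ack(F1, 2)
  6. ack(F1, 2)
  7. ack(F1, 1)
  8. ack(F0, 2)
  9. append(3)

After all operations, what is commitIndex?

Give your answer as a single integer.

Op 1: append 2 -> log_len=2
Op 2: F0 acks idx 1 -> match: F0=1 F1=0 F2=0; commitIndex=0
Op 3: append 2 -> log_len=4
Op 4: F1 acks idx 2 -> match: F0=1 F1=2 F2=0; commitIndex=1
Op 5: F1 acks idx 2 -> match: F0=1 F1=2 F2=0; commitIndex=1
Op 6: F1 acks idx 2 -> match: F0=1 F1=2 F2=0; commitIndex=1
Op 7: F1 acks idx 1 -> match: F0=1 F1=2 F2=0; commitIndex=1
Op 8: F0 acks idx 2 -> match: F0=2 F1=2 F2=0; commitIndex=2
Op 9: append 3 -> log_len=7

Answer: 2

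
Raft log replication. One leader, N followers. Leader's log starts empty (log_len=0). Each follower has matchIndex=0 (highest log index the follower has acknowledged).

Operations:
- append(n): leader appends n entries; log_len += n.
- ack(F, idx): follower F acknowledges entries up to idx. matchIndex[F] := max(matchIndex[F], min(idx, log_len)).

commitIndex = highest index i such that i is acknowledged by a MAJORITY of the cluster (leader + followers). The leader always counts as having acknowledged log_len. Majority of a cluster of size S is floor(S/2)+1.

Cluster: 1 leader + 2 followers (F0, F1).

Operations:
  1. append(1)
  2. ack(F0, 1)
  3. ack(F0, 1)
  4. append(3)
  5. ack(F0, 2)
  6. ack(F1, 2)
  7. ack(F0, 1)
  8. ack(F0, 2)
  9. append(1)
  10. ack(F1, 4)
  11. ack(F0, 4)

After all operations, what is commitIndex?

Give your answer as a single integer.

Answer: 4

Derivation:
Op 1: append 1 -> log_len=1
Op 2: F0 acks idx 1 -> match: F0=1 F1=0; commitIndex=1
Op 3: F0 acks idx 1 -> match: F0=1 F1=0; commitIndex=1
Op 4: append 3 -> log_len=4
Op 5: F0 acks idx 2 -> match: F0=2 F1=0; commitIndex=2
Op 6: F1 acks idx 2 -> match: F0=2 F1=2; commitIndex=2
Op 7: F0 acks idx 1 -> match: F0=2 F1=2; commitIndex=2
Op 8: F0 acks idx 2 -> match: F0=2 F1=2; commitIndex=2
Op 9: append 1 -> log_len=5
Op 10: F1 acks idx 4 -> match: F0=2 F1=4; commitIndex=4
Op 11: F0 acks idx 4 -> match: F0=4 F1=4; commitIndex=4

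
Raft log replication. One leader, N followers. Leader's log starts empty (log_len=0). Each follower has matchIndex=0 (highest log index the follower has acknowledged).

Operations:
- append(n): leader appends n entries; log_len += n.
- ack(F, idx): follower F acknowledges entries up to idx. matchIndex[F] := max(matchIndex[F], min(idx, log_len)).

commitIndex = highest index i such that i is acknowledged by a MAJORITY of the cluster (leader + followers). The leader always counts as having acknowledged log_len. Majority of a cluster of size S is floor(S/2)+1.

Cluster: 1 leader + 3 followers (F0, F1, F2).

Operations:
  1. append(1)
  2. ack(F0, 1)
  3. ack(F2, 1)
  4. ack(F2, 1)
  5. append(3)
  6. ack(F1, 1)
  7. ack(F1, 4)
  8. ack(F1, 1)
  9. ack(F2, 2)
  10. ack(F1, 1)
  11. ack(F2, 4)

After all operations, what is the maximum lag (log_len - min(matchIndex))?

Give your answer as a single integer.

Answer: 3

Derivation:
Op 1: append 1 -> log_len=1
Op 2: F0 acks idx 1 -> match: F0=1 F1=0 F2=0; commitIndex=0
Op 3: F2 acks idx 1 -> match: F0=1 F1=0 F2=1; commitIndex=1
Op 4: F2 acks idx 1 -> match: F0=1 F1=0 F2=1; commitIndex=1
Op 5: append 3 -> log_len=4
Op 6: F1 acks idx 1 -> match: F0=1 F1=1 F2=1; commitIndex=1
Op 7: F1 acks idx 4 -> match: F0=1 F1=4 F2=1; commitIndex=1
Op 8: F1 acks idx 1 -> match: F0=1 F1=4 F2=1; commitIndex=1
Op 9: F2 acks idx 2 -> match: F0=1 F1=4 F2=2; commitIndex=2
Op 10: F1 acks idx 1 -> match: F0=1 F1=4 F2=2; commitIndex=2
Op 11: F2 acks idx 4 -> match: F0=1 F1=4 F2=4; commitIndex=4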